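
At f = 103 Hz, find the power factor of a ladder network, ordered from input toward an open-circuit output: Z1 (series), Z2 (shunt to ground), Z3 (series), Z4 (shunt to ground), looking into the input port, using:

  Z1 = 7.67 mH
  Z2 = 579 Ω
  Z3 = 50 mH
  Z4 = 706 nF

Step 1 — Angular frequency: ω = 2π·f = 2π·103 = 647.2 rad/s.
Step 2 — Component impedances:
  Z1: Z = jωL = j·647.2·0.00767 = 0 + j4.964 Ω
  Z2: Z = R = 579 Ω
  Z3: Z = jωL = j·647.2·0.05 = 0 + j32.36 Ω
  Z4: Z = 1/(jωC) = -j/(ω·C) = 0 - j2189 Ω
Step 3 — Ladder network (open output): work backward from the far end, alternating series and parallel combinations. Z_in = 540.1 - j140.1 Ω = 557.9∠-14.5° Ω.
Step 4 — Power factor: PF = cos(φ) = Re(Z)/|Z| = 540.06/557.93 = 0.968.
Step 5 — Type: Im(Z) = -140.1 ⇒ leading (phase φ = -14.5°).

PF = 0.968 (leading, φ = -14.5°)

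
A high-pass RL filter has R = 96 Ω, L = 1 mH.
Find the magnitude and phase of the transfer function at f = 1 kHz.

Step 1 — Angular frequency: ω = 2π·1000 = 6283 rad/s.
Step 2 — Transfer function: H(jω) = jωL/(R + jωL).
Step 3 — Numerator jωL = j·6.283; denominator R + jωL = 96 + j6.283.
Step 4 — H = 0.004265 + j0.06517.
Step 5 — Magnitude: |H| = 0.06531 (-23.7 dB); phase: φ = 86.3°.

|H| = 0.06531 (-23.7 dB), φ = 86.3°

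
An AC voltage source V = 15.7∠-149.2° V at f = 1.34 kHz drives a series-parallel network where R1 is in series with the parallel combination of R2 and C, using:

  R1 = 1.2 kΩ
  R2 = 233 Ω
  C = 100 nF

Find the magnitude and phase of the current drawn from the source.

Step 1 — Angular frequency: ω = 2π·f = 2π·1340 = 8419 rad/s.
Step 2 — Component impedances:
  R1: Z = R = 1200 Ω
  R2: Z = R = 233 Ω
  C: Z = 1/(jωC) = -j/(ω·C) = 0 - j1188 Ω
Step 3 — Parallel branch: R2 || C = 1/(1/R2 + 1/C) = 224.4 - j44.01 Ω.
Step 4 — Series with R1: Z_total = R1 + (R2 || C) = 1424 - j44.01 Ω = 1425∠-1.8° Ω.
Step 5 — Source phasor: V = 15.7∠-149.2° V = -13.49 - j8.039 V.
Step 6 — Ohm's law: I = V / Z_total = (-13.49 - j8.039) / (1424 - j44.01) = -0.009285 - j0.005931 A.
Step 7 — Convert to polar: |I| = 0.01102 A, ∠I = -147.4°.

I = 0.01102∠-147.4° A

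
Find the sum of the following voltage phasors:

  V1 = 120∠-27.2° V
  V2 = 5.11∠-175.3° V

Step 1 — Convert each phasor to rectangular form:
  V1 = 120·(cos(-27.2°) + j·sin(-27.2°)) = 106.7 - j54.85 V
  V2 = 5.11·(cos(-175.3°) + j·sin(-175.3°)) = -5.093 - j0.4187 V
Step 2 — Sum components: V_total = 101.6 - j55.27 V.
Step 3 — Convert to polar: |V_total| = 115.7 V, ∠V_total = -28.5°.

V_total = 115.7∠-28.5° V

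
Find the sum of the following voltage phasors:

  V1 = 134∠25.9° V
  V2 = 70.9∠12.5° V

Step 1 — Convert each phasor to rectangular form:
  V1 = 134·(cos(25.9°) + j·sin(25.9°)) = 120.5 + j58.53 V
  V2 = 70.9·(cos(12.5°) + j·sin(12.5°)) = 69.22 + j15.35 V
Step 2 — Sum components: V_total = 189.8 + j73.88 V.
Step 3 — Convert to polar: |V_total| = 203.6 V, ∠V_total = 21.3°.

V_total = 203.6∠21.3° V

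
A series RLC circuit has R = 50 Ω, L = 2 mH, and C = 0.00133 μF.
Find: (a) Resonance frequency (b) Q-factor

Step 1 — Resonance condition Im(Z)=0 gives ω₀ = 1/√(LC).
Step 2 — ω₀ = 1/√(0.002·1.33e-09) = 6.131e+05 rad/s.
Step 3 — f₀ = ω₀/(2π) = 9.758e+04 Hz.
Step 4 — Series Q: Q = ω₀L/R = 6.131e+05·0.002/50 = 24.53.

(a) f₀ = 9.758e+04 Hz  (b) Q = 24.53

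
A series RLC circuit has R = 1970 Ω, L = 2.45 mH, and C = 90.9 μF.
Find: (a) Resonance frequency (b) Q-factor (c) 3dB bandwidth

Step 1 — Resonance condition Im(Z)=0 gives ω₀ = 1/√(LC).
Step 2 — ω₀ = 1/√(0.00245·9.09e-05) = 2119 rad/s.
Step 3 — f₀ = ω₀/(2π) = 337.3 Hz.
Step 4 — Series Q: Q = ω₀L/R = 2119·0.00245/1970 = 0.002635.
Step 5 — 3dB bandwidth: Δω = ω₀/Q = 8.041e+05 rad/s; BW = Δω/(2π) = 1.28e+05 Hz.

(a) f₀ = 337.3 Hz  (b) Q = 0.002635  (c) BW = 1.28e+05 Hz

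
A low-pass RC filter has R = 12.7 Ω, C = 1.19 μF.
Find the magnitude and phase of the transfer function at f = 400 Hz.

Step 1 — Angular frequency: ω = 2π·400 = 2513 rad/s.
Step 2 — Transfer function: H(jω) = 1/(1 + jωRC).
Step 3 — Denominator: 1 + jωRC = 1 + j·2513·12.7·1.19e-06 = 1 + j0.03798.
Step 4 — H = 0.9986 - j0.03793.
Step 5 — Magnitude: |H| = 0.9993 (-0.0 dB); phase: φ = -2.2°.

|H| = 0.9993 (-0.0 dB), φ = -2.2°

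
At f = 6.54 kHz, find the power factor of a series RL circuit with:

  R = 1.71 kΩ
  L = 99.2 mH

Step 1 — Angular frequency: ω = 2π·f = 2π·6540 = 4.109e+04 rad/s.
Step 2 — Component impedances:
  R: Z = R = 1710 Ω
  L: Z = jωL = j·4.109e+04·0.0992 = 0 + j4076 Ω
Step 3 — Series combination: Z_total = R + L = 1710 + j4076 Ω = 4420∠67.2° Ω.
Step 4 — Power factor: PF = cos(φ) = Re(Z)/|Z| = 1710/4420.5 = 0.3868.
Step 5 — Type: Im(Z) = 4076 ⇒ lagging (phase φ = 67.2°).

PF = 0.3868 (lagging, φ = 67.2°)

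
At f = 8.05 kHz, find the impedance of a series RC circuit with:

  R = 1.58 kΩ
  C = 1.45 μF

Step 1 — Angular frequency: ω = 2π·f = 2π·8050 = 5.058e+04 rad/s.
Step 2 — Component impedances:
  R: Z = R = 1580 Ω
  C: Z = 1/(jωC) = -j/(ω·C) = 0 - j13.64 Ω
Step 3 — Series combination: Z_total = R + C = 1580 - j13.64 Ω = 1580∠-0.5° Ω.

Z = 1580 - j13.64 Ω = 1580∠-0.5° Ω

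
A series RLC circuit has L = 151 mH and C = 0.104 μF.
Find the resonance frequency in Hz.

Step 1 — Resonance condition Im(Z)=0 gives ω₀ = 1/√(LC).
Step 2 — ω₀ = 1/√(0.151·1.04e-07) = 7980 rad/s.
Step 3 — f₀ = ω₀/(2π) = 1270 Hz.

f₀ = 1270 Hz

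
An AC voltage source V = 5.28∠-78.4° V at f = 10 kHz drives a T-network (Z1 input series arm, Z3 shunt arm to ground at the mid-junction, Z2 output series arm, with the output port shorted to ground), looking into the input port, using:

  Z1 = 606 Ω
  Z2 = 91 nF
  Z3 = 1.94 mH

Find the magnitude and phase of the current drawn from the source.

Step 1 — Angular frequency: ω = 2π·f = 2π·1e+04 = 6.283e+04 rad/s.
Step 2 — Component impedances:
  Z1: Z = R = 606 Ω
  Z2: Z = 1/(jωC) = -j/(ω·C) = 0 - j174.9 Ω
  Z3: Z = jωL = j·6.283e+04·0.00194 = 0 + j121.9 Ω
Step 3 — With the output port shorted to ground, the output series arm Z2 runs from the junction to ground; the shunt arm Z3 also runs from the junction to ground. They appear in parallel: Z3 || Z2 = 0 + j402.2 Ω.
Step 4 — Series with input arm Z1: Z_in = Z1 + (Z3 || Z2) = 606 + j402.2 Ω = 727.3∠33.6° Ω.
Step 5 — Source phasor: V = 5.28∠-78.4° V = 1.062 - j5.172 V.
Step 6 — Ohm's law: I = V / Z_total = (1.062 - j5.172) / (606 + j402.2) = -0.002716 - j0.006732 A.
Step 7 — Convert to polar: |I| = 0.007259 A, ∠I = -112.0°.

I = 0.007259∠-112.0° A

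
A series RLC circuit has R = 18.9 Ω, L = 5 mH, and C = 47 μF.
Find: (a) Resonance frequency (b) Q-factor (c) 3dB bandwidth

Step 1 — Resonance: ω₀ = 1/√(LC) = 1/√(0.005·4.7e-05) = 2063 rad/s.
Step 2 — f₀ = ω₀/(2π) = 328.3 Hz.
Step 3 — Series Q: Q = ω₀L/R = 2063·0.005/18.9 = 0.5457.
Step 4 — Bandwidth: Δω = ω₀/Q = 3780 rad/s; BW = Δω/(2π) = 601.6 Hz.

(a) f₀ = 328.3 Hz  (b) Q = 0.5457  (c) BW = 601.6 Hz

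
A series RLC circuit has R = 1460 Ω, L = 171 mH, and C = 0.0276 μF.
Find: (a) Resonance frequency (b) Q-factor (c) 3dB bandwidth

Step 1 — Resonance condition Im(Z)=0 gives ω₀ = 1/√(LC).
Step 2 — ω₀ = 1/√(0.171·2.76e-08) = 1.456e+04 rad/s.
Step 3 — f₀ = ω₀/(2π) = 2317 Hz.
Step 4 — Series Q: Q = ω₀L/R = 1.456e+04·0.171/1460 = 1.705.
Step 5 — 3dB bandwidth: Δω = ω₀/Q = 8538 rad/s; BW = Δω/(2π) = 1359 Hz.

(a) f₀ = 2317 Hz  (b) Q = 1.705  (c) BW = 1359 Hz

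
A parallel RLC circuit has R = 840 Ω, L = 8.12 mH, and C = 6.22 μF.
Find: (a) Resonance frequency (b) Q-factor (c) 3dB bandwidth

Step 1 — Resonance: ω₀ = 1/√(LC) = 1/√(0.00812·6.22e-06) = 4450 rad/s.
Step 2 — f₀ = ω₀/(2π) = 708.2 Hz.
Step 3 — Parallel Q: Q = R/(ω₀L) = 840/(4450·0.00812) = 23.25.
Step 4 — Bandwidth: Δω = ω₀/Q = 191.4 rad/s; BW = Δω/(2π) = 30.46 Hz.

(a) f₀ = 708.2 Hz  (b) Q = 23.25  (c) BW = 30.46 Hz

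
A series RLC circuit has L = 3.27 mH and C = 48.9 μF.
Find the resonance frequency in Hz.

Step 1 — Resonance condition Im(Z)=0 gives ω₀ = 1/√(LC).
Step 2 — ω₀ = 1/√(0.00327·4.89e-05) = 2501 rad/s.
Step 3 — f₀ = ω₀/(2π) = 398 Hz.

f₀ = 398 Hz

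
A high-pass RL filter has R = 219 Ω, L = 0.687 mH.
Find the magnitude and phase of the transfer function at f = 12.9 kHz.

Step 1 — Angular frequency: ω = 2π·1.29e+04 = 8.105e+04 rad/s.
Step 2 — Transfer function: H(jω) = jωL/(R + jωL).
Step 3 — Numerator jωL = j·55.68; denominator R + jωL = 219 + j55.68.
Step 4 — H = 0.06072 + j0.2388.
Step 5 — Magnitude: |H| = 0.2464 (-12.2 dB); phase: φ = 75.7°.

|H| = 0.2464 (-12.2 dB), φ = 75.7°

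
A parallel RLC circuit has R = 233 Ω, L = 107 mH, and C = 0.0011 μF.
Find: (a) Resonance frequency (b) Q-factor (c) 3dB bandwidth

Step 1 — Resonance: ω₀ = 1/√(LC) = 1/√(0.107·1.1e-09) = 9.217e+04 rad/s.
Step 2 — f₀ = ω₀/(2π) = 1.467e+04 Hz.
Step 3 — Parallel Q: Q = R/(ω₀L) = 233/(9.217e+04·0.107) = 0.02362.
Step 4 — Bandwidth: Δω = ω₀/Q = 3.902e+06 rad/s; BW = Δω/(2π) = 6.21e+05 Hz.

(a) f₀ = 1.467e+04 Hz  (b) Q = 0.02362  (c) BW = 6.21e+05 Hz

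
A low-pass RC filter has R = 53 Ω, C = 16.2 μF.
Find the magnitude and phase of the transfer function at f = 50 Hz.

Step 1 — Angular frequency: ω = 2π·50 = 314.2 rad/s.
Step 2 — Transfer function: H(jω) = 1/(1 + jωRC).
Step 3 — Denominator: 1 + jωRC = 1 + j·314.2·53·1.62e-05 = 1 + j0.2697.
Step 4 — H = 0.9322 - j0.2514.
Step 5 — Magnitude: |H| = 0.9655 (-0.3 dB); phase: φ = -15.1°.

|H| = 0.9655 (-0.3 dB), φ = -15.1°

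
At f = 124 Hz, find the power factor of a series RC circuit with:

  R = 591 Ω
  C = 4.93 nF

Step 1 — Angular frequency: ω = 2π·f = 2π·124 = 779.1 rad/s.
Step 2 — Component impedances:
  R: Z = R = 591 Ω
  C: Z = 1/(jωC) = -j/(ω·C) = 0 - j2.603e+05 Ω
Step 3 — Series combination: Z_total = R + C = 591 - j2.603e+05 Ω = 2.603e+05∠-89.9° Ω.
Step 4 — Power factor: PF = cos(φ) = Re(Z)/|Z| = 591/2.603e+05 = 0.00227.
Step 5 — Type: Im(Z) = -2.603e+05 ⇒ leading (phase φ = -89.9°).

PF = 0.00227 (leading, φ = -89.9°)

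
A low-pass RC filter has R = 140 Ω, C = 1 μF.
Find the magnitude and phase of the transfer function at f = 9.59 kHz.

Step 1 — Angular frequency: ω = 2π·9590 = 6.026e+04 rad/s.
Step 2 — Transfer function: H(jω) = 1/(1 + jωRC).
Step 3 — Denominator: 1 + jωRC = 1 + j·6.026e+04·140·1e-06 = 1 + j8.436.
Step 4 — H = 0.01386 - j0.1169.
Step 5 — Magnitude: |H| = 0.1177 (-18.6 dB); phase: φ = -83.2°.

|H| = 0.1177 (-18.6 dB), φ = -83.2°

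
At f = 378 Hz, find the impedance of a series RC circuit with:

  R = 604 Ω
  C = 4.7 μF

Step 1 — Angular frequency: ω = 2π·f = 2π·378 = 2375 rad/s.
Step 2 — Component impedances:
  R: Z = R = 604 Ω
  C: Z = 1/(jωC) = -j/(ω·C) = 0 - j89.58 Ω
Step 3 — Series combination: Z_total = R + C = 604 - j89.58 Ω = 610.6∠-8.4° Ω.

Z = 604 - j89.58 Ω = 610.6∠-8.4° Ω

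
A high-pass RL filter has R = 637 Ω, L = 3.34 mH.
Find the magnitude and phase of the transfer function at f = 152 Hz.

Step 1 — Angular frequency: ω = 2π·152 = 955 rad/s.
Step 2 — Transfer function: H(jω) = jωL/(R + jωL).
Step 3 — Numerator jωL = j·3.19; denominator R + jωL = 637 + j3.19.
Step 4 — H = 2.508e-05 + j0.005007.
Step 5 — Magnitude: |H| = 0.005008 (-46.0 dB); phase: φ = 89.7°.

|H| = 0.005008 (-46.0 dB), φ = 89.7°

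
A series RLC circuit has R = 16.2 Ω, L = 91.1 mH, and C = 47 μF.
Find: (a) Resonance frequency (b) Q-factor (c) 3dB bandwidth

Step 1 — Resonance condition Im(Z)=0 gives ω₀ = 1/√(LC).
Step 2 — ω₀ = 1/√(0.0911·4.7e-05) = 483.3 rad/s.
Step 3 — f₀ = ω₀/(2π) = 76.92 Hz.
Step 4 — Series Q: Q = ω₀L/R = 483.3·0.0911/16.2 = 2.718.
Step 5 — 3dB bandwidth: Δω = ω₀/Q = 177.8 rad/s; BW = Δω/(2π) = 28.3 Hz.

(a) f₀ = 76.92 Hz  (b) Q = 2.718  (c) BW = 28.3 Hz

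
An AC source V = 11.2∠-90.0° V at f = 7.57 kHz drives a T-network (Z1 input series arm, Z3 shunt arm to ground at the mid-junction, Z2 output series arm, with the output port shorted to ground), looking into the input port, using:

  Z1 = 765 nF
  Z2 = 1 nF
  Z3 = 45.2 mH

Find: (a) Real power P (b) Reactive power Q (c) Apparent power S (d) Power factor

Step 1 — Angular frequency: ω = 2π·f = 2π·7570 = 4.756e+04 rad/s.
Step 2 — Component impedances:
  Z1: Z = 1/(jωC) = -j/(ω·C) = 0 - j27.48 Ω
  Z2: Z = 1/(jωC) = -j/(ω·C) = 0 - j2.102e+04 Ω
  Z3: Z = jωL = j·4.756e+04·0.0452 = 0 + j2150 Ω
Step 3 — With the output port shorted to ground, the output series arm Z2 runs from the junction to ground; the shunt arm Z3 also runs from the junction to ground. They appear in parallel: Z3 || Z2 = 0 + j2395 Ω.
Step 4 — Series with input arm Z1: Z_in = Z1 + (Z3 || Z2) = 0 + j2367 Ω = 2367∠90.0° Ω.
Step 5 — Source phasor: V = 11.2∠-90.0° V = 0 - j11.2 V.
Step 6 — Current: I = V / Z = -0.004731 A = 0.004731∠-180.0° A.
Step 7 — Complex power: S = V·I* = 0 + j0.05299 VA.
Step 8 — Real power: P = Re(S) = 0 W.
Step 9 — Reactive power: Q = Im(S) = 0.05299 VAR.
Step 10 — Apparent power: |S| = 0.05299 VA.
Step 11 — Power factor: PF = P/|S| = 0 (lagging).

(a) P = 0 W  (b) Q = 0.05299 VAR  (c) S = 0.05299 VA  (d) PF = 0 (lagging)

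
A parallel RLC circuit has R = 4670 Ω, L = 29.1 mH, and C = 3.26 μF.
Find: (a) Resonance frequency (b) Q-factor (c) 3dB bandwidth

Step 1 — Resonance: ω₀ = 1/√(LC) = 1/√(0.0291·3.26e-06) = 3247 rad/s.
Step 2 — f₀ = ω₀/(2π) = 516.7 Hz.
Step 3 — Parallel Q: Q = R/(ω₀L) = 4670/(3247·0.0291) = 49.43.
Step 4 — Bandwidth: Δω = ω₀/Q = 65.68 rad/s; BW = Δω/(2π) = 10.45 Hz.

(a) f₀ = 516.7 Hz  (b) Q = 49.43  (c) BW = 10.45 Hz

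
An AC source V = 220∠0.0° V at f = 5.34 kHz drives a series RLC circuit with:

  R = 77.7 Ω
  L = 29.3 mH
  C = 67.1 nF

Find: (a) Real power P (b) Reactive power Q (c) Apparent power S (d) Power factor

Step 1 — Angular frequency: ω = 2π·f = 2π·5340 = 3.355e+04 rad/s.
Step 2 — Component impedances:
  R: Z = R = 77.7 Ω
  L: Z = jωL = j·3.355e+04·0.0293 = 0 + j983.1 Ω
  C: Z = 1/(jωC) = -j/(ω·C) = 0 - j444.2 Ω
Step 3 — Series combination: Z_total = R + L + C = 77.7 + j538.9 Ω = 544.5∠81.8° Ω.
Step 4 — Source phasor: V = 220∠0.0° V = 220 V.
Step 5 — Current: I = V / Z = 0.05766 - j0.3999 A = 0.4041∠-81.8° A.
Step 6 — Complex power: S = V·I* = 12.69 + j87.98 VA.
Step 7 — Real power: P = Re(S) = 12.69 W.
Step 8 — Reactive power: Q = Im(S) = 87.98 VAR.
Step 9 — Apparent power: |S| = 88.89 VA.
Step 10 — Power factor: PF = P/|S| = 0.1427 (lagging).

(a) P = 12.69 W  (b) Q = 87.98 VAR  (c) S = 88.89 VA  (d) PF = 0.1427 (lagging)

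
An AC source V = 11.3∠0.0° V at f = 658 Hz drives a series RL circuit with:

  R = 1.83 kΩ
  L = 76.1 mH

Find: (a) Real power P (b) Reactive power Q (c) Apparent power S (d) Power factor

Step 1 — Angular frequency: ω = 2π·f = 2π·658 = 4134 rad/s.
Step 2 — Component impedances:
  R: Z = R = 1830 Ω
  L: Z = jωL = j·4134·0.0761 = 0 + j314.6 Ω
Step 3 — Series combination: Z_total = R + L = 1830 + j314.6 Ω = 1857∠9.8° Ω.
Step 4 — Source phasor: V = 11.3∠0.0° V = 11.3 V.
Step 5 — Current: I = V / Z = 0.005998 - j0.001031 A = 0.006086∠-9.8° A.
Step 6 — Complex power: S = V·I* = 0.06777 + j0.01165 VA.
Step 7 — Real power: P = Re(S) = 0.06777 W.
Step 8 — Reactive power: Q = Im(S) = 0.01165 VAR.
Step 9 — Apparent power: |S| = 0.06877 VA.
Step 10 — Power factor: PF = P/|S| = 0.9855 (lagging).

(a) P = 0.06777 W  (b) Q = 0.01165 VAR  (c) S = 0.06877 VA  (d) PF = 0.9855 (lagging)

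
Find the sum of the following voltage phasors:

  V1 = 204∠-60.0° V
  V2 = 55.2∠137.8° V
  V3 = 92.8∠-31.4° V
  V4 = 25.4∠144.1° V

Step 1 — Convert each phasor to rectangular form:
  V1 = 204·(cos(-60.0°) + j·sin(-60.0°)) = 102 - j176.7 V
  V2 = 55.2·(cos(137.8°) + j·sin(137.8°)) = -40.89 + j37.08 V
  V3 = 92.8·(cos(-31.4°) + j·sin(-31.4°)) = 79.21 - j48.35 V
  V4 = 25.4·(cos(144.1°) + j·sin(144.1°)) = -20.58 + j14.89 V
Step 2 — Sum components: V_total = 119.7 - j173 V.
Step 3 — Convert to polar: |V_total| = 210.4 V, ∠V_total = -55.3°.

V_total = 210.4∠-55.3° V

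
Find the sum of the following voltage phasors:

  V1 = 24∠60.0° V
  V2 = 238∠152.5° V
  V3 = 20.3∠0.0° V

Step 1 — Convert each phasor to rectangular form:
  V1 = 24·(cos(60.0°) + j·sin(60.0°)) = 12 + j20.78 V
  V2 = 238·(cos(152.5°) + j·sin(152.5°)) = -211.1 + j109.9 V
  V3 = 20.3·(cos(0.0°) + j·sin(0.0°)) = 20.3 V
Step 2 — Sum components: V_total = -178.8 + j130.7 V.
Step 3 — Convert to polar: |V_total| = 221.5 V, ∠V_total = 143.8°.

V_total = 221.5∠143.8° V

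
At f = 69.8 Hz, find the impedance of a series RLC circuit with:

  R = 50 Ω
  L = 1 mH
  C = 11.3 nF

Step 1 — Angular frequency: ω = 2π·f = 2π·69.8 = 438.6 rad/s.
Step 2 — Component impedances:
  R: Z = R = 50 Ω
  L: Z = jωL = j·438.6·0.001 = 0 + j0.4386 Ω
  C: Z = 1/(jωC) = -j/(ω·C) = 0 - j2.018e+05 Ω
Step 3 — Series combination: Z_total = R + L + C = 50 - j2.018e+05 Ω = 2.018e+05∠-90.0° Ω.

Z = 50 - j2.018e+05 Ω = 2.018e+05∠-90.0° Ω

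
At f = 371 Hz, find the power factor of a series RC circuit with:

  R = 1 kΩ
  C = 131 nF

Step 1 — Angular frequency: ω = 2π·f = 2π·371 = 2331 rad/s.
Step 2 — Component impedances:
  R: Z = R = 1000 Ω
  C: Z = 1/(jωC) = -j/(ω·C) = 0 - j3275 Ω
Step 3 — Series combination: Z_total = R + C = 1000 - j3275 Ω = 3424∠-73.0° Ω.
Step 4 — Power factor: PF = cos(φ) = Re(Z)/|Z| = 1000/3424 = 0.2921.
Step 5 — Type: Im(Z) = -3275 ⇒ leading (phase φ = -73.0°).

PF = 0.2921 (leading, φ = -73.0°)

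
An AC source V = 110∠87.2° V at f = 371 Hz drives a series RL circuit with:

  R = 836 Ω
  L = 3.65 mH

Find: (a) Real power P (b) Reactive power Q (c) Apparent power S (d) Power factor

Step 1 — Angular frequency: ω = 2π·f = 2π·371 = 2331 rad/s.
Step 2 — Component impedances:
  R: Z = R = 836 Ω
  L: Z = jωL = j·2331·0.00365 = 0 + j8.508 Ω
Step 3 — Series combination: Z_total = R + L = 836 + j8.508 Ω = 836∠0.6° Ω.
Step 4 — Source phasor: V = 110∠87.2° V = 5.373 + j109.9 V.
Step 5 — Current: I = V / Z = 0.007764 + j0.1313 A = 0.1316∠86.6° A.
Step 6 — Complex power: S = V·I* = 14.47 + j0.1473 VA.
Step 7 — Real power: P = Re(S) = 14.47 W.
Step 8 — Reactive power: Q = Im(S) = 0.1473 VAR.
Step 9 — Apparent power: |S| = 14.47 VA.
Step 10 — Power factor: PF = P/|S| = 0.9999 (lagging).

(a) P = 14.47 W  (b) Q = 0.1473 VAR  (c) S = 14.47 VA  (d) PF = 0.9999 (lagging)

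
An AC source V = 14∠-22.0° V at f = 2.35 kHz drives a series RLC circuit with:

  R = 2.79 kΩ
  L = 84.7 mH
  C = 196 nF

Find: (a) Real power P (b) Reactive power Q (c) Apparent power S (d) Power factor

Step 1 — Angular frequency: ω = 2π·f = 2π·2350 = 1.477e+04 rad/s.
Step 2 — Component impedances:
  R: Z = R = 2790 Ω
  L: Z = jωL = j·1.477e+04·0.0847 = 0 + j1251 Ω
  C: Z = 1/(jωC) = -j/(ω·C) = 0 - j345.5 Ω
Step 3 — Series combination: Z_total = R + L + C = 2790 + j905.1 Ω = 2933∠18.0° Ω.
Step 4 — Source phasor: V = 14∠-22.0° V = 12.98 - j5.244 V.
Step 5 — Current: I = V / Z = 0.003658 - j0.003066 A = 0.004773∠-40.0° A.
Step 6 — Complex power: S = V·I* = 0.06356 + j0.02062 VA.
Step 7 — Real power: P = Re(S) = 0.06356 W.
Step 8 — Reactive power: Q = Im(S) = 0.02062 VAR.
Step 9 — Apparent power: |S| = 0.06682 VA.
Step 10 — Power factor: PF = P/|S| = 0.9512 (lagging).

(a) P = 0.06356 W  (b) Q = 0.02062 VAR  (c) S = 0.06682 VA  (d) PF = 0.9512 (lagging)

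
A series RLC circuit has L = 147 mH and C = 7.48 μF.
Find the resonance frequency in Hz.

Step 1 — Resonance condition Im(Z)=0 gives ω₀ = 1/√(LC).
Step 2 — ω₀ = 1/√(0.147·7.48e-06) = 953.7 rad/s.
Step 3 — f₀ = ω₀/(2π) = 151.8 Hz.

f₀ = 151.8 Hz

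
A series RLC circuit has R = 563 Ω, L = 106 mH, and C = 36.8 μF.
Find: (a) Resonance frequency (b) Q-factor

Step 1 — Resonance condition Im(Z)=0 gives ω₀ = 1/√(LC).
Step 2 — ω₀ = 1/√(0.106·3.68e-05) = 506.3 rad/s.
Step 3 — f₀ = ω₀/(2π) = 80.58 Hz.
Step 4 — Series Q: Q = ω₀L/R = 506.3·0.106/563 = 0.09533.

(a) f₀ = 80.58 Hz  (b) Q = 0.09533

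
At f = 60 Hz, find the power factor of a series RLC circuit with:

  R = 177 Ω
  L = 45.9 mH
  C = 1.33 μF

Step 1 — Angular frequency: ω = 2π·f = 2π·60 = 377 rad/s.
Step 2 — Component impedances:
  R: Z = R = 177 Ω
  L: Z = jωL = j·377·0.0459 = 0 + j17.3 Ω
  C: Z = 1/(jωC) = -j/(ω·C) = 0 - j1994 Ω
Step 3 — Series combination: Z_total = R + L + C = 177 - j1977 Ω = 1985∠-84.9° Ω.
Step 4 — Power factor: PF = cos(φ) = Re(Z)/|Z| = 177/1985 = 0.08917.
Step 5 — Type: Im(Z) = -1977 ⇒ leading (phase φ = -84.9°).

PF = 0.08917 (leading, φ = -84.9°)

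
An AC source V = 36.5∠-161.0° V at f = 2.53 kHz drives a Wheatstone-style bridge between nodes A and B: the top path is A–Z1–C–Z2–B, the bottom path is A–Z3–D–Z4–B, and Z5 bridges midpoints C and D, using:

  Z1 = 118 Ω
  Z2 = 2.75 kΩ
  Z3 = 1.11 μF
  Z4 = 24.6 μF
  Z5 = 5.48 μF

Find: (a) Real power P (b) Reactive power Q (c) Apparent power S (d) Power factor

Step 1 — Angular frequency: ω = 2π·f = 2π·2530 = 1.59e+04 rad/s.
Step 2 — Component impedances:
  Z1: Z = R = 118 Ω
  Z2: Z = R = 2750 Ω
  Z3: Z = 1/(jωC) = -j/(ω·C) = 0 - j56.67 Ω
  Z4: Z = 1/(jωC) = -j/(ω·C) = 0 - j2.557 Ω
  Z5: Z = 1/(jωC) = -j/(ω·C) = 0 - j11.48 Ω
Step 3 — Bridge requires nodal analysis (the Z5 bridge couples midpoints C and D, so the two paths cannot be reduced to a simple series/parallel combination). Setting node B to ground and injecting 1 A at node A, the 3-node admittance system at A, C, D solves to V_A = Z_AB = 20.41 - j47.46 Ω = 51.66∠-66.7° Ω.
Step 4 — Source phasor: V = 36.5∠-161.0° V = -34.51 - j11.88 V.
Step 5 — Current: I = V / Z = -0.05266 - j0.7046 A = 0.7065∠-94.3° A.
Step 6 — Complex power: S = V·I* = 10.19 - j23.69 VA.
Step 7 — Real power: P = Re(S) = 10.19 W.
Step 8 — Reactive power: Q = Im(S) = -23.69 VAR.
Step 9 — Apparent power: |S| = 25.79 VA.
Step 10 — Power factor: PF = P/|S| = 0.3951 (leading).

(a) P = 10.19 W  (b) Q = -23.69 VAR  (c) S = 25.79 VA  (d) PF = 0.3951 (leading)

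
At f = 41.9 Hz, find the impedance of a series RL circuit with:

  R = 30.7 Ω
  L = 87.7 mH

Step 1 — Angular frequency: ω = 2π·f = 2π·41.9 = 263.3 rad/s.
Step 2 — Component impedances:
  R: Z = R = 30.7 Ω
  L: Z = jωL = j·263.3·0.0877 = 0 + j23.09 Ω
Step 3 — Series combination: Z_total = R + L = 30.7 + j23.09 Ω = 38.41∠36.9° Ω.

Z = 30.7 + j23.09 Ω = 38.41∠36.9° Ω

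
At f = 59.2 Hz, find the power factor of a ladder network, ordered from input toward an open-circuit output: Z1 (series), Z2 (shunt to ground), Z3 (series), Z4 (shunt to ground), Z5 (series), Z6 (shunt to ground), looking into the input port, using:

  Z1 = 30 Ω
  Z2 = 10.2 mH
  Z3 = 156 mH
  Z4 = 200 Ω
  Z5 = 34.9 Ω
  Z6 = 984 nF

Step 1 — Angular frequency: ω = 2π·f = 2π·59.2 = 372 rad/s.
Step 2 — Component impedances:
  Z1: Z = R = 30 Ω
  Z2: Z = jωL = j·372·0.0102 = 0 + j3.794 Ω
  Z3: Z = jωL = j·372·0.156 = 0 + j58.03 Ω
  Z4: Z = R = 200 Ω
  Z5: Z = R = 34.9 Ω
  Z6: Z = 1/(jωC) = -j/(ω·C) = 0 - j2732 Ω
Step 3 — Ladder network (open output): work backward from the far end, alternating series and parallel combinations. Z_in = 30.07 + j3.778 Ω = 30.3∠7.2° Ω.
Step 4 — Power factor: PF = cos(φ) = Re(Z)/|Z| = 30.069/30.305 = 0.9922.
Step 5 — Type: Im(Z) = 3.778 ⇒ lagging (phase φ = 7.2°).

PF = 0.9922 (lagging, φ = 7.2°)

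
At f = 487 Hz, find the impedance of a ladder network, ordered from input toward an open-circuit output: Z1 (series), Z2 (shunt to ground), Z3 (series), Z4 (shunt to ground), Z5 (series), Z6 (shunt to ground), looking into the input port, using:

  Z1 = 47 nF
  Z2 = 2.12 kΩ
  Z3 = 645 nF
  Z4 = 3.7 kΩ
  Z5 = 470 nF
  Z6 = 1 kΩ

Step 1 — Angular frequency: ω = 2π·f = 2π·487 = 3060 rad/s.
Step 2 — Component impedances:
  Z1: Z = 1/(jωC) = -j/(ω·C) = 0 - j6953 Ω
  Z2: Z = R = 2120 Ω
  Z3: Z = 1/(jωC) = -j/(ω·C) = 0 - j506.7 Ω
  Z4: Z = R = 3700 Ω
  Z5: Z = 1/(jωC) = -j/(ω·C) = 0 - j695.3 Ω
  Z6: Z = R = 1000 Ω
Step 3 — Ladder network (open output): work backward from the far end, alternating series and parallel combinations. Z_in = 741.3 - j7384 Ω = 7421∠-84.3° Ω.

Z = 741.3 - j7384 Ω = 7421∠-84.3° Ω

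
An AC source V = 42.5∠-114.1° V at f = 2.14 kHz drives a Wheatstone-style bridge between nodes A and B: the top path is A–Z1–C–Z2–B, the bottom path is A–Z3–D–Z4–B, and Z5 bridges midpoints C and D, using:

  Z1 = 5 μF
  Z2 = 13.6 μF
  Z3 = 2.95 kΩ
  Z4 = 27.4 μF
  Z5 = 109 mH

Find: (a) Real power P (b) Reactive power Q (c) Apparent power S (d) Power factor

Step 1 — Angular frequency: ω = 2π·f = 2π·2140 = 1.345e+04 rad/s.
Step 2 — Component impedances:
  Z1: Z = 1/(jωC) = -j/(ω·C) = 0 - j14.87 Ω
  Z2: Z = 1/(jωC) = -j/(ω·C) = 0 - j5.468 Ω
  Z3: Z = R = 2950 Ω
  Z4: Z = 1/(jωC) = -j/(ω·C) = 0 - j2.714 Ω
  Z5: Z = jωL = j·1.345e+04·0.109 = 0 + j1466 Ω
Step 3 — Bridge requires nodal analysis (the Z5 bridge couples midpoints C and D, so the two paths cannot be reduced to a simple series/parallel combination). Setting node B to ground and injecting 1 A at node A, the 3-node admittance system at A, C, D solves to V_A = Z_AB = 0.1407 - j20.36 Ω = 20.36∠-89.6° Ω.
Step 4 — Source phasor: V = 42.5∠-114.1° V = -17.35 - j38.8 V.
Step 5 — Current: I = V / Z = 1.899 - j0.8654 A = 2.087∠-24.5° A.
Step 6 — Complex power: S = V·I* = 0.6129 - j88.7 VA.
Step 7 — Real power: P = Re(S) = 0.6129 W.
Step 8 — Reactive power: Q = Im(S) = -88.7 VAR.
Step 9 — Apparent power: |S| = 88.7 VA.
Step 10 — Power factor: PF = P/|S| = 0.00691 (leading).

(a) P = 0.6129 W  (b) Q = -88.7 VAR  (c) S = 88.7 VA  (d) PF = 0.00691 (leading)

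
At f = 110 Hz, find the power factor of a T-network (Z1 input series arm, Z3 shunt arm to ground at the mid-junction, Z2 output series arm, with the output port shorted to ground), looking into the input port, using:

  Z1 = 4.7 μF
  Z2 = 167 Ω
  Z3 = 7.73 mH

Step 1 — Angular frequency: ω = 2π·f = 2π·110 = 691.2 rad/s.
Step 2 — Component impedances:
  Z1: Z = 1/(jωC) = -j/(ω·C) = 0 - j307.8 Ω
  Z2: Z = R = 167 Ω
  Z3: Z = jωL = j·691.2·0.00773 = 0 + j5.343 Ω
Step 3 — With the output port shorted to ground, the output series arm Z2 runs from the junction to ground; the shunt arm Z3 also runs from the junction to ground. They appear in parallel: Z3 || Z2 = 0.1707 + j5.337 Ω.
Step 4 — Series with input arm Z1: Z_in = Z1 + (Z3 || Z2) = 0.1707 - j302.5 Ω = 302.5∠-90.0° Ω.
Step 5 — Power factor: PF = cos(φ) = Re(Z)/|Z| = 0.17074/302.51 = 0.0005644.
Step 6 — Type: Im(Z) = -302.5 ⇒ leading (phase φ = -90.0°).

PF = 0.0005644 (leading, φ = -90.0°)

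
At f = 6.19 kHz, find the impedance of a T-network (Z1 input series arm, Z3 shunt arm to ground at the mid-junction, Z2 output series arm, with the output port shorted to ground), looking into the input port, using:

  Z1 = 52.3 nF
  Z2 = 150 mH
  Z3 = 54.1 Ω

Step 1 — Angular frequency: ω = 2π·f = 2π·6190 = 3.889e+04 rad/s.
Step 2 — Component impedances:
  Z1: Z = 1/(jωC) = -j/(ω·C) = 0 - j491.6 Ω
  Z2: Z = jωL = j·3.889e+04·0.15 = 0 + j5834 Ω
  Z3: Z = R = 54.1 Ω
Step 3 — With the output port shorted to ground, the output series arm Z2 runs from the junction to ground; the shunt arm Z3 also runs from the junction to ground. They appear in parallel: Z3 || Z2 = 54.1 + j0.5016 Ω.
Step 4 — Series with input arm Z1: Z_in = Z1 + (Z3 || Z2) = 54.1 - j491.1 Ω = 494.1∠-83.7° Ω.

Z = 54.1 - j491.1 Ω = 494.1∠-83.7° Ω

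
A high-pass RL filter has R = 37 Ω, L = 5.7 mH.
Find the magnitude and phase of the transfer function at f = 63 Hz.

Step 1 — Angular frequency: ω = 2π·63 = 395.8 rad/s.
Step 2 — Transfer function: H(jω) = jωL/(R + jωL).
Step 3 — Numerator jωL = j·2.256; denominator R + jωL = 37 + j2.256.
Step 4 — H = 0.003705 + j0.06075.
Step 5 — Magnitude: |H| = 0.06087 (-24.3 dB); phase: φ = 86.5°.

|H| = 0.06087 (-24.3 dB), φ = 86.5°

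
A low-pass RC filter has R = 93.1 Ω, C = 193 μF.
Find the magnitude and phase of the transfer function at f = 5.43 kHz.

Step 1 — Angular frequency: ω = 2π·5430 = 3.412e+04 rad/s.
Step 2 — Transfer function: H(jω) = 1/(1 + jωRC).
Step 3 — Denominator: 1 + jωRC = 1 + j·3.412e+04·93.1·0.000193 = 1 + j613.
Step 4 — H = 2.661e-06 - j0.001631.
Step 5 — Magnitude: |H| = 0.001631 (-55.7 dB); phase: φ = -89.9°.

|H| = 0.001631 (-55.7 dB), φ = -89.9°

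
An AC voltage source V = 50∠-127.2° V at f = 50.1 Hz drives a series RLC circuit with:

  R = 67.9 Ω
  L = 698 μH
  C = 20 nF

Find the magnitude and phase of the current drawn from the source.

Step 1 — Angular frequency: ω = 2π·f = 2π·50.1 = 314.8 rad/s.
Step 2 — Component impedances:
  R: Z = R = 67.9 Ω
  L: Z = jωL = j·314.8·0.000698 = 0 + j0.2197 Ω
  C: Z = 1/(jωC) = -j/(ω·C) = 0 - j1.588e+05 Ω
Step 3 — Series combination: Z_total = R + L + C = 67.9 - j1.588e+05 Ω = 1.588e+05∠-90.0° Ω.
Step 4 — Source phasor: V = 50∠-127.2° V = -30.23 - j39.83 V.
Step 5 — Ohm's law: I = V / Z_total = (-30.23 - j39.83) / (67.9 - j1.588e+05) = 0.0002507 - j0.0001904 A.
Step 6 — Convert to polar: |I| = 0.0003148 A, ∠I = -37.2°.

I = 0.0003148∠-37.2° A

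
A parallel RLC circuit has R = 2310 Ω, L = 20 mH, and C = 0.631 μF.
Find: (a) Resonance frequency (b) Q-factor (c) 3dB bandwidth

Step 1 — Resonance: ω₀ = 1/√(LC) = 1/√(0.02·6.31e-07) = 8902 rad/s.
Step 2 — f₀ = ω₀/(2π) = 1417 Hz.
Step 3 — Parallel Q: Q = R/(ω₀L) = 2310/(8902·0.02) = 12.98.
Step 4 — Bandwidth: Δω = ω₀/Q = 686.1 rad/s; BW = Δω/(2π) = 109.2 Hz.

(a) f₀ = 1417 Hz  (b) Q = 12.98  (c) BW = 109.2 Hz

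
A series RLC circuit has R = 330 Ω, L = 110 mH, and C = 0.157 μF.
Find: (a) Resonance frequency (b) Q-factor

Step 1 — Resonance condition Im(Z)=0 gives ω₀ = 1/√(LC).
Step 2 — ω₀ = 1/√(0.11·1.57e-07) = 7609 rad/s.
Step 3 — f₀ = ω₀/(2π) = 1211 Hz.
Step 4 — Series Q: Q = ω₀L/R = 7609·0.11/330 = 2.536.

(a) f₀ = 1211 Hz  (b) Q = 2.536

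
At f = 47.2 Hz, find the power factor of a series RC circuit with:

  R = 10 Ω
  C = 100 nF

Step 1 — Angular frequency: ω = 2π·f = 2π·47.2 = 296.6 rad/s.
Step 2 — Component impedances:
  R: Z = R = 10 Ω
  C: Z = 1/(jωC) = -j/(ω·C) = 0 - j3.372e+04 Ω
Step 3 — Series combination: Z_total = R + C = 10 - j3.372e+04 Ω = 3.372e+04∠-90.0° Ω.
Step 4 — Power factor: PF = cos(φ) = Re(Z)/|Z| = 10/3.372e+04 = 0.0002966.
Step 5 — Type: Im(Z) = -3.372e+04 ⇒ leading (phase φ = -90.0°).

PF = 0.0002966 (leading, φ = -90.0°)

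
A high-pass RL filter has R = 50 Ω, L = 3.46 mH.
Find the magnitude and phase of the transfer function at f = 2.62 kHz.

Step 1 — Angular frequency: ω = 2π·2620 = 1.646e+04 rad/s.
Step 2 — Transfer function: H(jω) = jωL/(R + jωL).
Step 3 — Numerator jωL = j·56.96; denominator R + jωL = 50 + j56.96.
Step 4 — H = 0.5648 + j0.4958.
Step 5 — Magnitude: |H| = 0.7515 (-2.5 dB); phase: φ = 41.3°.

|H| = 0.7515 (-2.5 dB), φ = 41.3°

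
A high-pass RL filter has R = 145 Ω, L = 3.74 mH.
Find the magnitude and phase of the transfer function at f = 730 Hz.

Step 1 — Angular frequency: ω = 2π·730 = 4587 rad/s.
Step 2 — Transfer function: H(jω) = jωL/(R + jωL).
Step 3 — Numerator jωL = j·17.15; denominator R + jωL = 145 + j17.15.
Step 4 — H = 0.0138 + j0.1167.
Step 5 — Magnitude: |H| = 0.1175 (-18.6 dB); phase: φ = 83.3°.

|H| = 0.1175 (-18.6 dB), φ = 83.3°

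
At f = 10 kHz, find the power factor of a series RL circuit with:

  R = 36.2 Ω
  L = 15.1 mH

Step 1 — Angular frequency: ω = 2π·f = 2π·1e+04 = 6.283e+04 rad/s.
Step 2 — Component impedances:
  R: Z = R = 36.2 Ω
  L: Z = jωL = j·6.283e+04·0.0151 = 0 + j948.8 Ω
Step 3 — Series combination: Z_total = R + L = 36.2 + j948.8 Ω = 949.5∠87.8° Ω.
Step 4 — Power factor: PF = cos(φ) = Re(Z)/|Z| = 36.2/949.5 = 0.03813.
Step 5 — Type: Im(Z) = 948.8 ⇒ lagging (phase φ = 87.8°).

PF = 0.03813 (lagging, φ = 87.8°)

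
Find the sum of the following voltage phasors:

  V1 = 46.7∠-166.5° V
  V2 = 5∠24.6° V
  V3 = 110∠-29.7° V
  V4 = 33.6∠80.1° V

Step 1 — Convert each phasor to rectangular form:
  V1 = 46.7·(cos(-166.5°) + j·sin(-166.5°)) = -45.41 - j10.9 V
  V2 = 5·(cos(24.6°) + j·sin(24.6°)) = 4.546 + j2.081 V
  V3 = 110·(cos(-29.7°) + j·sin(-29.7°)) = 95.55 - j54.5 V
  V4 = 33.6·(cos(80.1°) + j·sin(80.1°)) = 5.777 + j33.1 V
Step 2 — Sum components: V_total = 60.46 - j30.22 V.
Step 3 — Convert to polar: |V_total| = 67.59 V, ∠V_total = -26.6°.

V_total = 67.59∠-26.6° V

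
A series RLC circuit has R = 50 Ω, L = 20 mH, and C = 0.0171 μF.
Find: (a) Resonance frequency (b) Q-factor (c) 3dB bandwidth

Step 1 — Resonance: ω₀ = 1/√(LC) = 1/√(0.02·1.71e-08) = 5.407e+04 rad/s.
Step 2 — f₀ = ω₀/(2π) = 8606 Hz.
Step 3 — Series Q: Q = ω₀L/R = 5.407e+04·0.02/50 = 21.63.
Step 4 — Bandwidth: Δω = ω₀/Q = 2500 rad/s; BW = Δω/(2π) = 397.9 Hz.

(a) f₀ = 8606 Hz  (b) Q = 21.63  (c) BW = 397.9 Hz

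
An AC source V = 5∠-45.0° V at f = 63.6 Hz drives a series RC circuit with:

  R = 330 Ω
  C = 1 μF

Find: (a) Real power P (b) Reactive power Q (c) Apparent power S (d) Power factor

Step 1 — Angular frequency: ω = 2π·f = 2π·63.6 = 399.6 rad/s.
Step 2 — Component impedances:
  R: Z = R = 330 Ω
  C: Z = 1/(jωC) = -j/(ω·C) = 0 - j2502 Ω
Step 3 — Series combination: Z_total = R + C = 330 - j2502 Ω = 2524∠-82.5° Ω.
Step 4 — Source phasor: V = 5∠-45.0° V = 3.536 - j3.536 V.
Step 5 — Current: I = V / Z = 0.001572 + j0.001206 A = 0.001981∠37.5° A.
Step 6 — Complex power: S = V·I* = 0.001295 - j0.00982 VA.
Step 7 — Real power: P = Re(S) = 0.001295 W.
Step 8 — Reactive power: Q = Im(S) = -0.00982 VAR.
Step 9 — Apparent power: |S| = 0.009905 VA.
Step 10 — Power factor: PF = P/|S| = 0.1307 (leading).

(a) P = 0.001295 W  (b) Q = -0.00982 VAR  (c) S = 0.009905 VA  (d) PF = 0.1307 (leading)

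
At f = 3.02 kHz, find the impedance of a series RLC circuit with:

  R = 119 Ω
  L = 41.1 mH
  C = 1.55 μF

Step 1 — Angular frequency: ω = 2π·f = 2π·3020 = 1.898e+04 rad/s.
Step 2 — Component impedances:
  R: Z = R = 119 Ω
  L: Z = jωL = j·1.898e+04·0.0411 = 0 + j779.9 Ω
  C: Z = 1/(jωC) = -j/(ω·C) = 0 - j34 Ω
Step 3 — Series combination: Z_total = R + L + C = 119 + j745.9 Ω = 755.3∠80.9° Ω.

Z = 119 + j745.9 Ω = 755.3∠80.9° Ω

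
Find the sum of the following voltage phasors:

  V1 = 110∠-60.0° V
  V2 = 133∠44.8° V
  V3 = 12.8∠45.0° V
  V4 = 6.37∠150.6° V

Step 1 — Convert each phasor to rectangular form:
  V1 = 110·(cos(-60.0°) + j·sin(-60.0°)) = 55 - j95.26 V
  V2 = 133·(cos(44.8°) + j·sin(44.8°)) = 94.37 + j93.72 V
  V3 = 12.8·(cos(45.0°) + j·sin(45.0°)) = 9.051 + j9.051 V
  V4 = 6.37·(cos(150.6°) + j·sin(150.6°)) = -5.55 + j3.127 V
Step 2 — Sum components: V_total = 152.9 + j10.63 V.
Step 3 — Convert to polar: |V_total| = 153.2 V, ∠V_total = 4.0°.

V_total = 153.2∠4.0° V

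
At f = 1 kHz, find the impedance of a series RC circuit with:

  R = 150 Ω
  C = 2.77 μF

Step 1 — Angular frequency: ω = 2π·f = 2π·1000 = 6283 rad/s.
Step 2 — Component impedances:
  R: Z = R = 150 Ω
  C: Z = 1/(jωC) = -j/(ω·C) = 0 - j57.46 Ω
Step 3 — Series combination: Z_total = R + C = 150 - j57.46 Ω = 160.6∠-21.0° Ω.

Z = 150 - j57.46 Ω = 160.6∠-21.0° Ω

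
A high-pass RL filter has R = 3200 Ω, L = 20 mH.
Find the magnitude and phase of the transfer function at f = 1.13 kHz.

Step 1 — Angular frequency: ω = 2π·1130 = 7100 rad/s.
Step 2 — Transfer function: H(jω) = jωL/(R + jωL).
Step 3 — Numerator jωL = j·142; denominator R + jωL = 3200 + j142.
Step 4 — H = 0.001965 + j0.04429.
Step 5 — Magnitude: |H| = 0.04433 (-27.1 dB); phase: φ = 87.5°.

|H| = 0.04433 (-27.1 dB), φ = 87.5°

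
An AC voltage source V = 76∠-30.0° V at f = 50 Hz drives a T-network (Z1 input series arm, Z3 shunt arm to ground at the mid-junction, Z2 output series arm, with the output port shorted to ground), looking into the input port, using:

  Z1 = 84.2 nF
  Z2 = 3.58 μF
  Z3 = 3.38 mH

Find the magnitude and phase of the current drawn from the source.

Step 1 — Angular frequency: ω = 2π·f = 2π·50 = 314.2 rad/s.
Step 2 — Component impedances:
  Z1: Z = 1/(jωC) = -j/(ω·C) = 0 - j3.78e+04 Ω
  Z2: Z = 1/(jωC) = -j/(ω·C) = 0 - j889.1 Ω
  Z3: Z = jωL = j·314.2·0.00338 = 0 + j1.062 Ω
Step 3 — With the output port shorted to ground, the output series arm Z2 runs from the junction to ground; the shunt arm Z3 also runs from the junction to ground. They appear in parallel: Z3 || Z2 = 0 + j1.063 Ω.
Step 4 — Series with input arm Z1: Z_in = Z1 + (Z3 || Z2) = 0 - j3.78e+04 Ω = 3.78e+04∠-90.0° Ω.
Step 5 — Source phasor: V = 76∠-30.0° V = 65.82 - j38 V.
Step 6 — Ohm's law: I = V / Z_total = (65.82 - j38) / (0 - j3.78e+04) = 0.001005 + j0.001741 A.
Step 7 — Convert to polar: |I| = 0.00201 A, ∠I = 60.0°.

I = 0.00201∠60.0° A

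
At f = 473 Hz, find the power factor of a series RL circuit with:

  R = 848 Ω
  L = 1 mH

Step 1 — Angular frequency: ω = 2π·f = 2π·473 = 2972 rad/s.
Step 2 — Component impedances:
  R: Z = R = 848 Ω
  L: Z = jωL = j·2972·0.001 = 0 + j2.972 Ω
Step 3 — Series combination: Z_total = R + L = 848 + j2.972 Ω = 848∠0.2° Ω.
Step 4 — Power factor: PF = cos(φ) = Re(Z)/|Z| = 848/848 = 1.
Step 5 — Type: Im(Z) = 2.972 ⇒ lagging (phase φ = 0.2°).

PF = 1 (lagging, φ = 0.2°)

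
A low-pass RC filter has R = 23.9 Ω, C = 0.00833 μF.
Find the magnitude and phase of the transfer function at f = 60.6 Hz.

Step 1 — Angular frequency: ω = 2π·60.6 = 380.8 rad/s.
Step 2 — Transfer function: H(jω) = 1/(1 + jωRC).
Step 3 — Denominator: 1 + jωRC = 1 + j·380.8·23.9·8.33e-09 = 1 + j7.58e-05.
Step 4 — H = 1 - j7.58e-05.
Step 5 — Magnitude: |H| = 1 (-0.0 dB); phase: φ = -0.0°.

|H| = 1 (-0.0 dB), φ = -0.0°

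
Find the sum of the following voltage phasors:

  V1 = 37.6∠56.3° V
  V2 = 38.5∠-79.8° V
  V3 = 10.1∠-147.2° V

Step 1 — Convert each phasor to rectangular form:
  V1 = 37.6·(cos(56.3°) + j·sin(56.3°)) = 20.86 + j31.28 V
  V2 = 38.5·(cos(-79.8°) + j·sin(-79.8°)) = 6.818 - j37.89 V
  V3 = 10.1·(cos(-147.2°) + j·sin(-147.2°)) = -8.49 - j5.471 V
Step 2 — Sum components: V_total = 19.19 - j12.08 V.
Step 3 — Convert to polar: |V_total| = 22.68 V, ∠V_total = -32.2°.

V_total = 22.68∠-32.2° V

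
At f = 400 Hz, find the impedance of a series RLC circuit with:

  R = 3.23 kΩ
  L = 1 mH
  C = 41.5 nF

Step 1 — Angular frequency: ω = 2π·f = 2π·400 = 2513 rad/s.
Step 2 — Component impedances:
  R: Z = R = 3230 Ω
  L: Z = jωL = j·2513·0.001 = 0 + j2.513 Ω
  C: Z = 1/(jωC) = -j/(ω·C) = 0 - j9588 Ω
Step 3 — Series combination: Z_total = R + L + C = 3230 - j9585 Ω = 1.011e+04∠-71.4° Ω.

Z = 3230 - j9585 Ω = 1.011e+04∠-71.4° Ω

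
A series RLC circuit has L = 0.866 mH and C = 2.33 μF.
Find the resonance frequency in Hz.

Step 1 — Resonance condition Im(Z)=0 gives ω₀ = 1/√(LC).
Step 2 — ω₀ = 1/√(0.000866·2.33e-06) = 2.226e+04 rad/s.
Step 3 — f₀ = ω₀/(2π) = 3543 Hz.

f₀ = 3543 Hz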